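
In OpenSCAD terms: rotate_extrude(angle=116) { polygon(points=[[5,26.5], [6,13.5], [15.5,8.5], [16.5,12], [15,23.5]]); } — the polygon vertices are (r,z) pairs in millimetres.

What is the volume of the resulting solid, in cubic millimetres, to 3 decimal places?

Profile (r,z), 5 vertices: (5,26.5) (6,13.5) (15.5,8.5) (16.5,12) (15,23.5)
edge 0: (5,26.5)→(6,13.5)  cross = 5·13.5 − 6·26.5 = -91.5000; (r_i+r_j)·cross = 11·-91.5000 = -1006.5000
edge 1: (6,13.5)→(15.5,8.5)  cross = 6·8.5 − 15.5·13.5 = -158.2500; (r_i+r_j)·cross = 21.5·-158.2500 = -3402.3750
edge 2: (15.5,8.5)→(16.5,12)  cross = 15.5·12 − 16.5·8.5 = 45.7500; (r_i+r_j)·cross = 32·45.7500 = 1464.0000
edge 3: (16.5,12)→(15,23.5)  cross = 16.5·23.5 − 15·12 = 207.7500; (r_i+r_j)·cross = 31.5·207.7500 = 6544.1250
edge 4: (15,23.5)→(5,26.5)  cross = 15·26.5 − 5·23.5 = 280.0000; (r_i+r_j)·cross = 20·280.0000 = 5600.0000
Σcross = 283.7500 → A = |Σcross|/2 = 141.8750 mm²
Σ(r_i+r_j)·cross = 9199.2500 → first moment M = |Σ|/6 = 1533.2083
R_c = M/A = 1533.2083/141.8750 = 10.8068 mm
θ = 116° = 2.024582 rad
V = θ·R_c·A = 2.024582·10.8068·141.8750 = 3104.106 mm³

Volume = 3104.106 mm³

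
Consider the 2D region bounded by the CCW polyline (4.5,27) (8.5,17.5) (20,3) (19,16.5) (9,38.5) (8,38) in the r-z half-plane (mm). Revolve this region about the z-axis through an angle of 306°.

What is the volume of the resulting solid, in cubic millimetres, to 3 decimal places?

Profile (r,z), 6 vertices: (4.5,27) (8.5,17.5) (20,3) (19,16.5) (9,38.5) (8,38)
edge 0: (4.5,27)→(8.5,17.5)  cross = 4.5·17.5 − 8.5·27 = -150.7500; (r_i+r_j)·cross = 13·-150.7500 = -1959.7500
edge 1: (8.5,17.5)→(20,3)  cross = 8.5·3 − 20·17.5 = -324.5000; (r_i+r_j)·cross = 28.5·-324.5000 = -9248.2500
edge 2: (20,3)→(19,16.5)  cross = 20·16.5 − 19·3 = 273.0000; (r_i+r_j)·cross = 39·273.0000 = 10647.0000
edge 3: (19,16.5)→(9,38.5)  cross = 19·38.5 − 9·16.5 = 583.0000; (r_i+r_j)·cross = 28·583.0000 = 16324.0000
edge 4: (9,38.5)→(8,38)  cross = 9·38 − 8·38.5 = 34.0000; (r_i+r_j)·cross = 17·34.0000 = 578.0000
edge 5: (8,38)→(4.5,27)  cross = 8·27 − 4.5·38 = 45.0000; (r_i+r_j)·cross = 12.5·45.0000 = 562.5000
Σcross = 459.7500 → A = |Σcross|/2 = 229.8750 mm²
Σ(r_i+r_j)·cross = 16903.5000 → first moment M = |Σ|/6 = 2817.2500
R_c = M/A = 2817.2500/229.8750 = 12.2556 mm
θ = 306° = 5.340708 rad
V = θ·R_c·A = 5.340708·12.2556·229.8750 = 15046.108 mm³

Volume = 15046.108 mm³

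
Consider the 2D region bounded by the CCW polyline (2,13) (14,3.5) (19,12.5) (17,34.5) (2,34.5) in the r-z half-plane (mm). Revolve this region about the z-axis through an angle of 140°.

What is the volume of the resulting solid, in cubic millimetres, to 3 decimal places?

Profile (r,z), 5 vertices: (2,13) (14,3.5) (19,12.5) (17,34.5) (2,34.5)
edge 0: (2,13)→(14,3.5)  cross = 2·3.5 − 14·13 = -175.0000; (r_i+r_j)·cross = 16·-175.0000 = -2800.0000
edge 1: (14,3.5)→(19,12.5)  cross = 14·12.5 − 19·3.5 = 108.5000; (r_i+r_j)·cross = 33·108.5000 = 3580.5000
edge 2: (19,12.5)→(17,34.5)  cross = 19·34.5 − 17·12.5 = 443.0000; (r_i+r_j)·cross = 36·443.0000 = 15948.0000
edge 3: (17,34.5)→(2,34.5)  cross = 17·34.5 − 2·34.5 = 517.5000; (r_i+r_j)·cross = 19·517.5000 = 9832.5000
edge 4: (2,34.5)→(2,13)  cross = 2·13 − 2·34.5 = -43.0000; (r_i+r_j)·cross = 4·-43.0000 = -172.0000
Σcross = 851.0000 → A = |Σcross|/2 = 425.5000 mm²
Σ(r_i+r_j)·cross = 26389.0000 → first moment M = |Σ|/6 = 4398.1667
R_c = M/A = 4398.1667/425.5000 = 10.3365 mm
θ = 140° = 2.443461 rad
V = θ·R_c·A = 2.443461·10.3365·425.5000 = 10746.749 mm³

Volume = 10746.749 mm³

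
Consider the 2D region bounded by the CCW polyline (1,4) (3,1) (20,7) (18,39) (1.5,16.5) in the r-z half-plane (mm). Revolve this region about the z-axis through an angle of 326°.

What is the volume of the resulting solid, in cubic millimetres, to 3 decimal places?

Volume = 27932.520 mm³

Profile (r,z), 5 vertices: (1,4) (3,1) (20,7) (18,39) (1.5,16.5)
edge 0: (1,4)→(3,1)  cross = 1·1 − 3·4 = -11.0000; (r_i+r_j)·cross = 4·-11.0000 = -44.0000
edge 1: (3,1)→(20,7)  cross = 3·7 − 20·1 = 1.0000; (r_i+r_j)·cross = 23·1.0000 = 23.0000
edge 2: (20,7)→(18,39)  cross = 20·39 − 18·7 = 654.0000; (r_i+r_j)·cross = 38·654.0000 = 24852.0000
edge 3: (18,39)→(1.5,16.5)  cross = 18·16.5 − 1.5·39 = 238.5000; (r_i+r_j)·cross = 19.5·238.5000 = 4650.7500
edge 4: (1.5,16.5)→(1,4)  cross = 1.5·4 − 1·16.5 = -10.5000; (r_i+r_j)·cross = 2.5·-10.5000 = -26.2500
Σcross = 872.0000 → A = |Σcross|/2 = 436.0000 mm²
Σ(r_i+r_j)·cross = 29455.5000 → first moment M = |Σ|/6 = 4909.2500
R_c = M/A = 4909.2500/436.0000 = 11.2597 mm
θ = 326° = 5.689773 rad
V = θ·R_c·A = 5.689773·11.2597·436.0000 = 27932.520 mm³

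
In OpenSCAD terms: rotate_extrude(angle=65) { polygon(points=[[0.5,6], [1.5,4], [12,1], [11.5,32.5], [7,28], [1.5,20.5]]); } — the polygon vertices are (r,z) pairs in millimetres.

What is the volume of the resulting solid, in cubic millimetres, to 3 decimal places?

Volume = 2053.663 mm³

Profile (r,z), 6 vertices: (0.5,6) (1.5,4) (12,1) (11.5,32.5) (7,28) (1.5,20.5)
edge 0: (0.5,6)→(1.5,4)  cross = 0.5·4 − 1.5·6 = -7.0000; (r_i+r_j)·cross = 2·-7.0000 = -14.0000
edge 1: (1.5,4)→(12,1)  cross = 1.5·1 − 12·4 = -46.5000; (r_i+r_j)·cross = 13.5·-46.5000 = -627.7500
edge 2: (12,1)→(11.5,32.5)  cross = 12·32.5 − 11.5·1 = 378.5000; (r_i+r_j)·cross = 23.5·378.5000 = 8894.7500
edge 3: (11.5,32.5)→(7,28)  cross = 11.5·28 − 7·32.5 = 94.5000; (r_i+r_j)·cross = 18.5·94.5000 = 1748.2500
edge 4: (7,28)→(1.5,20.5)  cross = 7·20.5 − 1.5·28 = 101.5000; (r_i+r_j)·cross = 8.5·101.5000 = 862.7500
edge 5: (1.5,20.5)→(0.5,6)  cross = 1.5·6 − 0.5·20.5 = -1.2500; (r_i+r_j)·cross = 2·-1.2500 = -2.5000
Σcross = 519.7500 → A = |Σcross|/2 = 259.8750 mm²
Σ(r_i+r_j)·cross = 10861.5000 → first moment M = |Σ|/6 = 1810.2500
R_c = M/A = 1810.2500/259.8750 = 6.9658 mm
θ = 65° = 1.134464 rad
V = θ·R_c·A = 1.134464·6.9658·259.8750 = 2053.663 mm³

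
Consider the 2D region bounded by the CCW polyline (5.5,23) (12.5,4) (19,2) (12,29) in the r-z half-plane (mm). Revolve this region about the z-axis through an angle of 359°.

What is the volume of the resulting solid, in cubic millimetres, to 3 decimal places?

Profile (r,z), 4 vertices: (5.5,23) (12.5,4) (19,2) (12,29)
edge 0: (5.5,23)→(12.5,4)  cross = 5.5·4 − 12.5·23 = -265.5000; (r_i+r_j)·cross = 18·-265.5000 = -4779.0000
edge 1: (12.5,4)→(19,2)  cross = 12.5·2 − 19·4 = -51.0000; (r_i+r_j)·cross = 31.5·-51.0000 = -1606.5000
edge 2: (19,2)→(12,29)  cross = 19·29 − 12·2 = 527.0000; (r_i+r_j)·cross = 31·527.0000 = 16337.0000
edge 3: (12,29)→(5.5,23)  cross = 12·23 − 5.5·29 = 116.5000; (r_i+r_j)·cross = 17.5·116.5000 = 2038.7500
Σcross = 327.0000 → A = |Σcross|/2 = 163.5000 mm²
Σ(r_i+r_j)·cross = 11990.2500 → first moment M = |Σ|/6 = 1998.3750
R_c = M/A = 1998.3750/163.5000 = 12.2225 mm
θ = 359° = 6.265732 rad
V = θ·R_c·A = 6.265732·12.2225·163.5000 = 12521.282 mm³

Volume = 12521.282 mm³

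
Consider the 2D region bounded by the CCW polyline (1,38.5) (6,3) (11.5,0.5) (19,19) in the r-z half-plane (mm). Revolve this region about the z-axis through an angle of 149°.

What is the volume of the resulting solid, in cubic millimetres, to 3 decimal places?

Volume = 8008.473 mm³

Profile (r,z), 4 vertices: (1,38.5) (6,3) (11.5,0.5) (19,19)
edge 0: (1,38.5)→(6,3)  cross = 1·3 − 6·38.5 = -228.0000; (r_i+r_j)·cross = 7·-228.0000 = -1596.0000
edge 1: (6,3)→(11.5,0.5)  cross = 6·0.5 − 11.5·3 = -31.5000; (r_i+r_j)·cross = 17.5·-31.5000 = -551.2500
edge 2: (11.5,0.5)→(19,19)  cross = 11.5·19 − 19·0.5 = 209.0000; (r_i+r_j)·cross = 30.5·209.0000 = 6374.5000
edge 3: (19,19)→(1,38.5)  cross = 19·38.5 − 1·19 = 712.5000; (r_i+r_j)·cross = 20·712.5000 = 14250.0000
Σcross = 662.0000 → A = |Σcross|/2 = 331.0000 mm²
Σ(r_i+r_j)·cross = 18477.2500 → first moment M = |Σ|/6 = 3079.5417
R_c = M/A = 3079.5417/331.0000 = 9.3038 mm
θ = 149° = 2.600541 rad
V = θ·R_c·A = 2.600541·9.3038·331.0000 = 8008.473 mm³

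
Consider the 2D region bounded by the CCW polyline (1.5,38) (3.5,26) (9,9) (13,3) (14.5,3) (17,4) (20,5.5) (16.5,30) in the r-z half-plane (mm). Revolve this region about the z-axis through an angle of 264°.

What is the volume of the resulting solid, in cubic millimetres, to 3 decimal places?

Profile (r,z), 8 vertices: (1.5,38) (3.5,26) (9,9) (13,3) (14.5,3) (17,4) (20,5.5) (16.5,30)
edge 0: (1.5,38)→(3.5,26)  cross = 1.5·26 − 3.5·38 = -94.0000; (r_i+r_j)·cross = 5·-94.0000 = -470.0000
edge 1: (3.5,26)→(9,9)  cross = 3.5·9 − 9·26 = -202.5000; (r_i+r_j)·cross = 12.5·-202.5000 = -2531.2500
edge 2: (9,9)→(13,3)  cross = 9·3 − 13·9 = -90.0000; (r_i+r_j)·cross = 22·-90.0000 = -1980.0000
edge 3: (13,3)→(14.5,3)  cross = 13·3 − 14.5·3 = -4.5000; (r_i+r_j)·cross = 27.5·-4.5000 = -123.7500
edge 4: (14.5,3)→(17,4)  cross = 14.5·4 − 17·3 = 7.0000; (r_i+r_j)·cross = 31.5·7.0000 = 220.5000
edge 5: (17,4)→(20,5.5)  cross = 17·5.5 − 20·4 = 13.5000; (r_i+r_j)·cross = 37·13.5000 = 499.5000
edge 6: (20,5.5)→(16.5,30)  cross = 20·30 − 16.5·5.5 = 509.2500; (r_i+r_j)·cross = 36.5·509.2500 = 18587.6250
edge 7: (16.5,30)→(1.5,38)  cross = 16.5·38 − 1.5·30 = 582.0000; (r_i+r_j)·cross = 18·582.0000 = 10476.0000
Σcross = 720.7500 → A = |Σcross|/2 = 360.3750 mm²
Σ(r_i+r_j)·cross = 24678.6250 → first moment M = |Σ|/6 = 4113.1042
R_c = M/A = 4113.1042/360.3750 = 11.4134 mm
θ = 264° = 4.607669 rad
V = θ·R_c·A = 4.607669·11.4134·360.3750 = 18951.823 mm³

Volume = 18951.823 mm³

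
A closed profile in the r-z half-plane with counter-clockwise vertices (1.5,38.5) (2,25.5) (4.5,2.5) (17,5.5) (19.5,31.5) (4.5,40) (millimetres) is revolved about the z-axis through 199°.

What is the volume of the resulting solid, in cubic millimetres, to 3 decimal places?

Volume = 17596.415 mm³

Profile (r,z), 6 vertices: (1.5,38.5) (2,25.5) (4.5,2.5) (17,5.5) (19.5,31.5) (4.5,40)
edge 0: (1.5,38.5)→(2,25.5)  cross = 1.5·25.5 − 2·38.5 = -38.7500; (r_i+r_j)·cross = 3.5·-38.7500 = -135.6250
edge 1: (2,25.5)→(4.5,2.5)  cross = 2·2.5 − 4.5·25.5 = -109.7500; (r_i+r_j)·cross = 6.5·-109.7500 = -713.3750
edge 2: (4.5,2.5)→(17,5.5)  cross = 4.5·5.5 − 17·2.5 = -17.7500; (r_i+r_j)·cross = 21.5·-17.7500 = -381.6250
edge 3: (17,5.5)→(19.5,31.5)  cross = 17·31.5 − 19.5·5.5 = 428.2500; (r_i+r_j)·cross = 36.5·428.2500 = 15631.1250
edge 4: (19.5,31.5)→(4.5,40)  cross = 19.5·40 − 4.5·31.5 = 638.2500; (r_i+r_j)·cross = 24·638.2500 = 15318.0000
edge 5: (4.5,40)→(1.5,38.5)  cross = 4.5·38.5 − 1.5·40 = 113.2500; (r_i+r_j)·cross = 6·113.2500 = 679.5000
Σcross = 1013.5000 → A = |Σcross|/2 = 506.7500 mm²
Σ(r_i+r_j)·cross = 30398.0000 → first moment M = |Σ|/6 = 5066.3333
R_c = M/A = 5066.3333/506.7500 = 9.9977 mm
θ = 199° = 3.473205 rad
V = θ·R_c·A = 3.473205·9.9977·506.7500 = 17596.415 mm³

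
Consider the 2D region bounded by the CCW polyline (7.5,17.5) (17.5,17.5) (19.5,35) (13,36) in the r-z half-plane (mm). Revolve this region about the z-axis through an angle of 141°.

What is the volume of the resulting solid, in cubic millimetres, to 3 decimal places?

Profile (r,z), 4 vertices: (7.5,17.5) (17.5,17.5) (19.5,35) (13,36)
edge 0: (7.5,17.5)→(17.5,17.5)  cross = 7.5·17.5 − 17.5·17.5 = -175.0000; (r_i+r_j)·cross = 25·-175.0000 = -4375.0000
edge 1: (17.5,17.5)→(19.5,35)  cross = 17.5·35 − 19.5·17.5 = 271.2500; (r_i+r_j)·cross = 37·271.2500 = 10036.2500
edge 2: (19.5,35)→(13,36)  cross = 19.5·36 − 13·35 = 247.0000; (r_i+r_j)·cross = 32.5·247.0000 = 8027.5000
edge 3: (13,36)→(7.5,17.5)  cross = 13·17.5 − 7.5·36 = -42.5000; (r_i+r_j)·cross = 20.5·-42.5000 = -871.2500
Σcross = 300.7500 → A = |Σcross|/2 = 150.3750 mm²
Σ(r_i+r_j)·cross = 12817.5000 → first moment M = |Σ|/6 = 2136.2500
R_c = M/A = 2136.2500/150.3750 = 14.2062 mm
θ = 141° = 2.460914 rad
V = θ·R_c·A = 2.460914·14.2062·150.3750 = 5257.128 mm³

Volume = 5257.128 mm³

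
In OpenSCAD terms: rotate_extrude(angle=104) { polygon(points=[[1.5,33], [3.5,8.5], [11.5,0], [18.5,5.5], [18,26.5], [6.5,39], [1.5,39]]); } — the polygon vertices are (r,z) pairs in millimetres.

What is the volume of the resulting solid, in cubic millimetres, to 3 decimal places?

Profile (r,z), 7 vertices: (1.5,33) (3.5,8.5) (11.5,0) (18.5,5.5) (18,26.5) (6.5,39) (1.5,39)
edge 0: (1.5,33)→(3.5,8.5)  cross = 1.5·8.5 − 3.5·33 = -102.7500; (r_i+r_j)·cross = 5·-102.7500 = -513.7500
edge 1: (3.5,8.5)→(11.5,0)  cross = 3.5·0 − 11.5·8.5 = -97.7500; (r_i+r_j)·cross = 15·-97.7500 = -1466.2500
edge 2: (11.5,0)→(18.5,5.5)  cross = 11.5·5.5 − 18.5·0 = 63.2500; (r_i+r_j)·cross = 30·63.2500 = 1897.5000
edge 3: (18.5,5.5)→(18,26.5)  cross = 18.5·26.5 − 18·5.5 = 391.2500; (r_i+r_j)·cross = 36.5·391.2500 = 14280.6250
edge 4: (18,26.5)→(6.5,39)  cross = 18·39 − 6.5·26.5 = 529.7500; (r_i+r_j)·cross = 24.5·529.7500 = 12978.8750
edge 5: (6.5,39)→(1.5,39)  cross = 6.5·39 − 1.5·39 = 195.0000; (r_i+r_j)·cross = 8·195.0000 = 1560.0000
edge 6: (1.5,39)→(1.5,33)  cross = 1.5·33 − 1.5·39 = -9.0000; (r_i+r_j)·cross = 3·-9.0000 = -27.0000
Σcross = 969.7500 → A = |Σcross|/2 = 484.8750 mm²
Σ(r_i+r_j)·cross = 28710.0000 → first moment M = |Σ|/6 = 4785.0000
R_c = M/A = 4785.0000/484.8750 = 9.8685 mm
θ = 104° = 1.815142 rad
V = θ·R_c·A = 1.815142·9.8685·484.8750 = 8685.456 mm³

Volume = 8685.456 mm³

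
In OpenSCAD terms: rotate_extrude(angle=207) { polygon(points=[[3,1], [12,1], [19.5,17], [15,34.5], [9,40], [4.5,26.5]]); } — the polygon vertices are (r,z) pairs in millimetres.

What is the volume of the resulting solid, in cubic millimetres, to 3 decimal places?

Volume = 16416.932 mm³

Profile (r,z), 6 vertices: (3,1) (12,1) (19.5,17) (15,34.5) (9,40) (4.5,26.5)
edge 0: (3,1)→(12,1)  cross = 3·1 − 12·1 = -9.0000; (r_i+r_j)·cross = 15·-9.0000 = -135.0000
edge 1: (12,1)→(19.5,17)  cross = 12·17 − 19.5·1 = 184.5000; (r_i+r_j)·cross = 31.5·184.5000 = 5811.7500
edge 2: (19.5,17)→(15,34.5)  cross = 19.5·34.5 − 15·17 = 417.7500; (r_i+r_j)·cross = 34.5·417.7500 = 14412.3750
edge 3: (15,34.5)→(9,40)  cross = 15·40 − 9·34.5 = 289.5000; (r_i+r_j)·cross = 24·289.5000 = 6948.0000
edge 4: (9,40)→(4.5,26.5)  cross = 9·26.5 − 4.5·40 = 58.5000; (r_i+r_j)·cross = 13.5·58.5000 = 789.7500
edge 5: (4.5,26.5)→(3,1)  cross = 4.5·1 − 3·26.5 = -75.0000; (r_i+r_j)·cross = 7.5·-75.0000 = -562.5000
Σcross = 866.2500 → A = |Σcross|/2 = 433.1250 mm²
Σ(r_i+r_j)·cross = 27264.3750 → first moment M = |Σ|/6 = 4544.0625
R_c = M/A = 4544.0625/433.1250 = 10.4913 mm
θ = 207° = 3.612832 rad
V = θ·R_c·A = 3.612832·10.4913·433.1250 = 16416.932 mm³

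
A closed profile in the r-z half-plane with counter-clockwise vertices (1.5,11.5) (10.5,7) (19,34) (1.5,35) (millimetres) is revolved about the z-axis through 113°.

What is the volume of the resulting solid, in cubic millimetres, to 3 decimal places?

Profile (r,z), 4 vertices: (1.5,11.5) (10.5,7) (19,34) (1.5,35)
edge 0: (1.5,11.5)→(10.5,7)  cross = 1.5·7 − 10.5·11.5 = -110.2500; (r_i+r_j)·cross = 12·-110.2500 = -1323.0000
edge 1: (10.5,7)→(19,34)  cross = 10.5·34 − 19·7 = 224.0000; (r_i+r_j)·cross = 29.5·224.0000 = 6608.0000
edge 2: (19,34)→(1.5,35)  cross = 19·35 − 1.5·34 = 614.0000; (r_i+r_j)·cross = 20.5·614.0000 = 12587.0000
edge 3: (1.5,35)→(1.5,11.5)  cross = 1.5·11.5 − 1.5·35 = -35.2500; (r_i+r_j)·cross = 3·-35.2500 = -105.7500
Σcross = 692.5000 → A = |Σcross|/2 = 346.2500 mm²
Σ(r_i+r_j)·cross = 17766.2500 → first moment M = |Σ|/6 = 2961.0417
R_c = M/A = 2961.0417/346.2500 = 8.5517 mm
θ = 113° = 1.972222 rad
V = θ·R_c·A = 1.972222·8.5517·346.2500 = 5839.832 mm³

Volume = 5839.832 mm³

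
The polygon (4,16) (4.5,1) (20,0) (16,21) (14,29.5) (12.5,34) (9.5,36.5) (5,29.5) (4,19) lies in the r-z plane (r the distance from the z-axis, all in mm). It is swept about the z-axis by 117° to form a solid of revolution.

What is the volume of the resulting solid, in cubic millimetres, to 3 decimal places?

Volume = 8944.114 mm³

Profile (r,z), 9 vertices: (4,16) (4.5,1) (20,0) (16,21) (14,29.5) (12.5,34) (9.5,36.5) (5,29.5) (4,19)
edge 0: (4,16)→(4.5,1)  cross = 4·1 − 4.5·16 = -68.0000; (r_i+r_j)·cross = 8.5·-68.0000 = -578.0000
edge 1: (4.5,1)→(20,0)  cross = 4.5·0 − 20·1 = -20.0000; (r_i+r_j)·cross = 24.5·-20.0000 = -490.0000
edge 2: (20,0)→(16,21)  cross = 20·21 − 16·0 = 420.0000; (r_i+r_j)·cross = 36·420.0000 = 15120.0000
edge 3: (16,21)→(14,29.5)  cross = 16·29.5 − 14·21 = 178.0000; (r_i+r_j)·cross = 30·178.0000 = 5340.0000
edge 4: (14,29.5)→(12.5,34)  cross = 14·34 − 12.5·29.5 = 107.2500; (r_i+r_j)·cross = 26.5·107.2500 = 2842.1250
edge 5: (12.5,34)→(9.5,36.5)  cross = 12.5·36.5 − 9.5·34 = 133.2500; (r_i+r_j)·cross = 22·133.2500 = 2931.5000
edge 6: (9.5,36.5)→(5,29.5)  cross = 9.5·29.5 − 5·36.5 = 97.7500; (r_i+r_j)·cross = 14.5·97.7500 = 1417.3750
edge 7: (5,29.5)→(4,19)  cross = 5·19 − 4·29.5 = -23.0000; (r_i+r_j)·cross = 9·-23.0000 = -207.0000
edge 8: (4,19)→(4,16)  cross = 4·16 − 4·19 = -12.0000; (r_i+r_j)·cross = 8·-12.0000 = -96.0000
Σcross = 813.2500 → A = |Σcross|/2 = 406.6250 mm²
Σ(r_i+r_j)·cross = 26280.0000 → first moment M = |Σ|/6 = 4380.0000
R_c = M/A = 4380.0000/406.6250 = 10.7716 mm
θ = 117° = 2.042035 rad
V = θ·R_c·A = 2.042035·10.7716·406.6250 = 8944.114 mm³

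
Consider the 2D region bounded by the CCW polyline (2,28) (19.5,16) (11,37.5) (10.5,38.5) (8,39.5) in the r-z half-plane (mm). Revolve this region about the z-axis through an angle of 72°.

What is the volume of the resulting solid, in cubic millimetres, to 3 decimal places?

Volume = 2083.635 mm³

Profile (r,z), 5 vertices: (2,28) (19.5,16) (11,37.5) (10.5,38.5) (8,39.5)
edge 0: (2,28)→(19.5,16)  cross = 2·16 − 19.5·28 = -514.0000; (r_i+r_j)·cross = 21.5·-514.0000 = -11051.0000
edge 1: (19.5,16)→(11,37.5)  cross = 19.5·37.5 − 11·16 = 555.2500; (r_i+r_j)·cross = 30.5·555.2500 = 16935.1250
edge 2: (11,37.5)→(10.5,38.5)  cross = 11·38.5 − 10.5·37.5 = 29.7500; (r_i+r_j)·cross = 21.5·29.7500 = 639.6250
edge 3: (10.5,38.5)→(8,39.5)  cross = 10.5·39.5 − 8·38.5 = 106.7500; (r_i+r_j)·cross = 18.5·106.7500 = 1974.8750
edge 4: (8,39.5)→(2,28)  cross = 8·28 − 2·39.5 = 145.0000; (r_i+r_j)·cross = 10·145.0000 = 1450.0000
Σcross = 322.7500 → A = |Σcross|/2 = 161.3750 mm²
Σ(r_i+r_j)·cross = 9948.6250 → first moment M = |Σ|/6 = 1658.1042
R_c = M/A = 1658.1042/161.3750 = 10.2749 mm
θ = 72° = 1.256637 rad
V = θ·R_c·A = 1.256637·10.2749·161.3750 = 2083.635 mm³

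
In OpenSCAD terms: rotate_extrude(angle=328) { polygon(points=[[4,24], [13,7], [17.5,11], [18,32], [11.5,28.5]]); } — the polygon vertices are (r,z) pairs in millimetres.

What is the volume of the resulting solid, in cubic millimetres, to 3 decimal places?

Profile (r,z), 5 vertices: (4,24) (13,7) (17.5,11) (18,32) (11.5,28.5)
edge 0: (4,24)→(13,7)  cross = 4·7 − 13·24 = -284.0000; (r_i+r_j)·cross = 17·-284.0000 = -4828.0000
edge 1: (13,7)→(17.5,11)  cross = 13·11 − 17.5·7 = 20.5000; (r_i+r_j)·cross = 30.5·20.5000 = 625.2500
edge 2: (17.5,11)→(18,32)  cross = 17.5·32 − 18·11 = 362.0000; (r_i+r_j)·cross = 35.5·362.0000 = 12851.0000
edge 3: (18,32)→(11.5,28.5)  cross = 18·28.5 − 11.5·32 = 145.0000; (r_i+r_j)·cross = 29.5·145.0000 = 4277.5000
edge 4: (11.5,28.5)→(4,24)  cross = 11.5·24 − 4·28.5 = 162.0000; (r_i+r_j)·cross = 15.5·162.0000 = 2511.0000
Σcross = 405.5000 → A = |Σcross|/2 = 202.7500 mm²
Σ(r_i+r_j)·cross = 15436.7500 → first moment M = |Σ|/6 = 2572.7917
R_c = M/A = 2572.7917/202.7500 = 12.6895 mm
θ = 328° = 5.724680 rad
V = θ·R_c·A = 5.724680·12.6895·202.7500 = 14728.409 mm³

Volume = 14728.409 mm³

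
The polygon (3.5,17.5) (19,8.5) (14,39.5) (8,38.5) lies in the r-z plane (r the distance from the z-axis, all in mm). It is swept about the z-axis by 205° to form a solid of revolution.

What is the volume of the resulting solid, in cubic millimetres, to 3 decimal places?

Volume = 11326.518 mm³

Profile (r,z), 4 vertices: (3.5,17.5) (19,8.5) (14,39.5) (8,38.5)
edge 0: (3.5,17.5)→(19,8.5)  cross = 3.5·8.5 − 19·17.5 = -302.7500; (r_i+r_j)·cross = 22.5·-302.7500 = -6811.8750
edge 1: (19,8.5)→(14,39.5)  cross = 19·39.5 − 14·8.5 = 631.5000; (r_i+r_j)·cross = 33·631.5000 = 20839.5000
edge 2: (14,39.5)→(8,38.5)  cross = 14·38.5 − 8·39.5 = 223.0000; (r_i+r_j)·cross = 22·223.0000 = 4906.0000
edge 3: (8,38.5)→(3.5,17.5)  cross = 8·17.5 − 3.5·38.5 = 5.2500; (r_i+r_j)·cross = 11.5·5.2500 = 60.3750
Σcross = 557.0000 → A = |Σcross|/2 = 278.5000 mm²
Σ(r_i+r_j)·cross = 18994.0000 → first moment M = |Σ|/6 = 3165.6667
R_c = M/A = 3165.6667/278.5000 = 11.3668 mm
θ = 205° = 3.577925 rad
V = θ·R_c·A = 3.577925·11.3668·278.5000 = 11326.518 mm³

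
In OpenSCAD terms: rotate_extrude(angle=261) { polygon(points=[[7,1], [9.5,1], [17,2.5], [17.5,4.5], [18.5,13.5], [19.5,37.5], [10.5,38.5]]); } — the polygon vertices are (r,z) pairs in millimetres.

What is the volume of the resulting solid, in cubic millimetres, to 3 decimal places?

Volume = 22254.205 mm³

Profile (r,z), 7 vertices: (7,1) (9.5,1) (17,2.5) (17.5,4.5) (18.5,13.5) (19.5,37.5) (10.5,38.5)
edge 0: (7,1)→(9.5,1)  cross = 7·1 − 9.5·1 = -2.5000; (r_i+r_j)·cross = 16.5·-2.5000 = -41.2500
edge 1: (9.5,1)→(17,2.5)  cross = 9.5·2.5 − 17·1 = 6.7500; (r_i+r_j)·cross = 26.5·6.7500 = 178.8750
edge 2: (17,2.5)→(17.5,4.5)  cross = 17·4.5 − 17.5·2.5 = 32.7500; (r_i+r_j)·cross = 34.5·32.7500 = 1129.8750
edge 3: (17.5,4.5)→(18.5,13.5)  cross = 17.5·13.5 − 18.5·4.5 = 153.0000; (r_i+r_j)·cross = 36·153.0000 = 5508.0000
edge 4: (18.5,13.5)→(19.5,37.5)  cross = 18.5·37.5 − 19.5·13.5 = 430.5000; (r_i+r_j)·cross = 38·430.5000 = 16359.0000
edge 5: (19.5,37.5)→(10.5,38.5)  cross = 19.5·38.5 − 10.5·37.5 = 357.0000; (r_i+r_j)·cross = 30·357.0000 = 10710.0000
edge 6: (10.5,38.5)→(7,1)  cross = 10.5·1 − 7·38.5 = -259.0000; (r_i+r_j)·cross = 17.5·-259.0000 = -4532.5000
Σcross = 718.5000 → A = |Σcross|/2 = 359.2500 mm²
Σ(r_i+r_j)·cross = 29312.0000 → first moment M = |Σ|/6 = 4885.3333
R_c = M/A = 4885.3333/359.2500 = 13.5987 mm
θ = 261° = 4.555309 rad
V = θ·R_c·A = 4.555309·13.5987·359.2500 = 22254.205 mm³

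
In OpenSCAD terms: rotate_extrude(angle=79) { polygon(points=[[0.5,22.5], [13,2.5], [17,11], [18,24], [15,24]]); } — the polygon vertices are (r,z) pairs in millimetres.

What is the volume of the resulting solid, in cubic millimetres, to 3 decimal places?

Profile (r,z), 5 vertices: (0.5,22.5) (13,2.5) (17,11) (18,24) (15,24)
edge 0: (0.5,22.5)→(13,2.5)  cross = 0.5·2.5 − 13·22.5 = -291.2500; (r_i+r_j)·cross = 13.5·-291.2500 = -3931.8750
edge 1: (13,2.5)→(17,11)  cross = 13·11 − 17·2.5 = 100.5000; (r_i+r_j)·cross = 30·100.5000 = 3015.0000
edge 2: (17,11)→(18,24)  cross = 17·24 − 18·11 = 210.0000; (r_i+r_j)·cross = 35·210.0000 = 7350.0000
edge 3: (18,24)→(15,24)  cross = 18·24 − 15·24 = 72.0000; (r_i+r_j)·cross = 33·72.0000 = 2376.0000
edge 4: (15,24)→(0.5,22.5)  cross = 15·22.5 − 0.5·24 = 325.5000; (r_i+r_j)·cross = 15.5·325.5000 = 5045.2500
Σcross = 416.7500 → A = |Σcross|/2 = 208.3750 mm²
Σ(r_i+r_j)·cross = 13854.3750 → first moment M = |Σ|/6 = 2309.0625
R_c = M/A = 2309.0625/208.3750 = 11.0813 mm
θ = 79° = 1.378810 rad
V = θ·R_c·A = 1.378810·11.0813·208.3750 = 3183.759 mm³

Volume = 3183.759 mm³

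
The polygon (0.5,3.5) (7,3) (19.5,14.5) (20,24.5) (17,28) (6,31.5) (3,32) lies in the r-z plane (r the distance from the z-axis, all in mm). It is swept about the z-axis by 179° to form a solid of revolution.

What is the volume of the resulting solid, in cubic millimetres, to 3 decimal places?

Volume = 11977.625 mm³

Profile (r,z), 7 vertices: (0.5,3.5) (7,3) (19.5,14.5) (20,24.5) (17,28) (6,31.5) (3,32)
edge 0: (0.5,3.5)→(7,3)  cross = 0.5·3 − 7·3.5 = -23.0000; (r_i+r_j)·cross = 7.5·-23.0000 = -172.5000
edge 1: (7,3)→(19.5,14.5)  cross = 7·14.5 − 19.5·3 = 43.0000; (r_i+r_j)·cross = 26.5·43.0000 = 1139.5000
edge 2: (19.5,14.5)→(20,24.5)  cross = 19.5·24.5 − 20·14.5 = 187.7500; (r_i+r_j)·cross = 39.5·187.7500 = 7416.1250
edge 3: (20,24.5)→(17,28)  cross = 20·28 − 17·24.5 = 143.5000; (r_i+r_j)·cross = 37·143.5000 = 5309.5000
edge 4: (17,28)→(6,31.5)  cross = 17·31.5 − 6·28 = 367.5000; (r_i+r_j)·cross = 23·367.5000 = 8452.5000
edge 5: (6,31.5)→(3,32)  cross = 6·32 − 3·31.5 = 97.5000; (r_i+r_j)·cross = 9·97.5000 = 877.5000
edge 6: (3,32)→(0.5,3.5)  cross = 3·3.5 − 0.5·32 = -5.5000; (r_i+r_j)·cross = 3.5·-5.5000 = -19.2500
Σcross = 810.7500 → A = |Σcross|/2 = 405.3750 mm²
Σ(r_i+r_j)·cross = 23003.3750 → first moment M = |Σ|/6 = 3833.8958
R_c = M/A = 3833.8958/405.3750 = 9.4577 mm
θ = 179° = 3.124139 rad
V = θ·R_c·A = 3.124139·9.4577·405.3750 = 11977.625 mm³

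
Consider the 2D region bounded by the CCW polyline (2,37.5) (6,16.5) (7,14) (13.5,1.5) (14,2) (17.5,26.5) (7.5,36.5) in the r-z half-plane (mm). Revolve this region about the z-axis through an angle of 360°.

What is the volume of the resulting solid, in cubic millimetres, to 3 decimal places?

Profile (r,z), 7 vertices: (2,37.5) (6,16.5) (7,14) (13.5,1.5) (14,2) (17.5,26.5) (7.5,36.5)
edge 0: (2,37.5)→(6,16.5)  cross = 2·16.5 − 6·37.5 = -192.0000; (r_i+r_j)·cross = 8·-192.0000 = -1536.0000
edge 1: (6,16.5)→(7,14)  cross = 6·14 − 7·16.5 = -31.5000; (r_i+r_j)·cross = 13·-31.5000 = -409.5000
edge 2: (7,14)→(13.5,1.5)  cross = 7·1.5 − 13.5·14 = -178.5000; (r_i+r_j)·cross = 20.5·-178.5000 = -3659.2500
edge 3: (13.5,1.5)→(14,2)  cross = 13.5·2 − 14·1.5 = 6.0000; (r_i+r_j)·cross = 27.5·6.0000 = 165.0000
edge 4: (14,2)→(17.5,26.5)  cross = 14·26.5 − 17.5·2 = 336.0000; (r_i+r_j)·cross = 31.5·336.0000 = 10584.0000
edge 5: (17.5,26.5)→(7.5,36.5)  cross = 17.5·36.5 − 7.5·26.5 = 440.0000; (r_i+r_j)·cross = 25·440.0000 = 11000.0000
edge 6: (7.5,36.5)→(2,37.5)  cross = 7.5·37.5 − 2·36.5 = 208.2500; (r_i+r_j)·cross = 9.5·208.2500 = 1978.3750
Σcross = 588.2500 → A = |Σcross|/2 = 294.1250 mm²
Σ(r_i+r_j)·cross = 18122.6250 → first moment M = |Σ|/6 = 3020.4375
R_c = M/A = 3020.4375/294.1250 = 10.2692 mm
θ = 360° = 6.283185 rad
V = θ·R_c·A = 6.283185·10.2692·294.1250 = 18977.969 mm³

Volume = 18977.969 mm³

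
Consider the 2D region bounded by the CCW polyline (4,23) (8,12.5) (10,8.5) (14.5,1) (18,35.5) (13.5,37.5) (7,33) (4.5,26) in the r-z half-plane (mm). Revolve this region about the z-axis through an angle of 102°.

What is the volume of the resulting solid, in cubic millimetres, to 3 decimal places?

Volume = 6241.025 mm³

Profile (r,z), 8 vertices: (4,23) (8,12.5) (10,8.5) (14.5,1) (18,35.5) (13.5,37.5) (7,33) (4.5,26)
edge 0: (4,23)→(8,12.5)  cross = 4·12.5 − 8·23 = -134.0000; (r_i+r_j)·cross = 12·-134.0000 = -1608.0000
edge 1: (8,12.5)→(10,8.5)  cross = 8·8.5 − 10·12.5 = -57.0000; (r_i+r_j)·cross = 18·-57.0000 = -1026.0000
edge 2: (10,8.5)→(14.5,1)  cross = 10·1 − 14.5·8.5 = -113.2500; (r_i+r_j)·cross = 24.5·-113.2500 = -2774.6250
edge 3: (14.5,1)→(18,35.5)  cross = 14.5·35.5 − 18·1 = 496.7500; (r_i+r_j)·cross = 32.5·496.7500 = 16144.3750
edge 4: (18,35.5)→(13.5,37.5)  cross = 18·37.5 − 13.5·35.5 = 195.7500; (r_i+r_j)·cross = 31.5·195.7500 = 6166.1250
edge 5: (13.5,37.5)→(7,33)  cross = 13.5·33 − 7·37.5 = 183.0000; (r_i+r_j)·cross = 20.5·183.0000 = 3751.5000
edge 6: (7,33)→(4.5,26)  cross = 7·26 − 4.5·33 = 33.5000; (r_i+r_j)·cross = 11.5·33.5000 = 385.2500
edge 7: (4.5,26)→(4,23)  cross = 4.5·23 − 4·26 = -0.5000; (r_i+r_j)·cross = 8.5·-0.5000 = -4.2500
Σcross = 604.2500 → A = |Σcross|/2 = 302.1250 mm²
Σ(r_i+r_j)·cross = 21034.3750 → first moment M = |Σ|/6 = 3505.7292
R_c = M/A = 3505.7292/302.1250 = 11.6036 mm
θ = 102° = 1.780236 rad
V = θ·R_c·A = 1.780236·11.6036·302.1250 = 6241.025 mm³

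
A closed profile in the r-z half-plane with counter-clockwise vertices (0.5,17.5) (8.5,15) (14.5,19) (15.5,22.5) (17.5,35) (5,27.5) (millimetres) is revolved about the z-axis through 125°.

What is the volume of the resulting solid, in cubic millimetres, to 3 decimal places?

Profile (r,z), 6 vertices: (0.5,17.5) (8.5,15) (14.5,19) (15.5,22.5) (17.5,35) (5,27.5)
edge 0: (0.5,17.5)→(8.5,15)  cross = 0.5·15 − 8.5·17.5 = -141.2500; (r_i+r_j)·cross = 9·-141.2500 = -1271.2500
edge 1: (8.5,15)→(14.5,19)  cross = 8.5·19 − 14.5·15 = -56.0000; (r_i+r_j)·cross = 23·-56.0000 = -1288.0000
edge 2: (14.5,19)→(15.5,22.5)  cross = 14.5·22.5 − 15.5·19 = 31.7500; (r_i+r_j)·cross = 30·31.7500 = 952.5000
edge 3: (15.5,22.5)→(17.5,35)  cross = 15.5·35 − 17.5·22.5 = 148.7500; (r_i+r_j)·cross = 33·148.7500 = 4908.7500
edge 4: (17.5,35)→(5,27.5)  cross = 17.5·27.5 − 5·35 = 306.2500; (r_i+r_j)·cross = 22.5·306.2500 = 6890.6250
edge 5: (5,27.5)→(0.5,17.5)  cross = 5·17.5 − 0.5·27.5 = 73.7500; (r_i+r_j)·cross = 5.5·73.7500 = 405.6250
Σcross = 363.2500 → A = |Σcross|/2 = 181.6250 mm²
Σ(r_i+r_j)·cross = 10598.2500 → first moment M = |Σ|/6 = 1766.3750
R_c = M/A = 1766.3750/181.6250 = 9.7254 mm
θ = 125° = 2.181662 rad
V = θ·R_c·A = 2.181662·9.7254·181.6250 = 3853.632 mm³

Volume = 3853.632 mm³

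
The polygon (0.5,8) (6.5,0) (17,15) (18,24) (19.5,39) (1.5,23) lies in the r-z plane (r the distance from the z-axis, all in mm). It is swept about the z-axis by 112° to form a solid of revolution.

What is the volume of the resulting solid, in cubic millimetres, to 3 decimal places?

Volume = 7728.911 mm³

Profile (r,z), 6 vertices: (0.5,8) (6.5,0) (17,15) (18,24) (19.5,39) (1.5,23)
edge 0: (0.5,8)→(6.5,0)  cross = 0.5·0 − 6.5·8 = -52.0000; (r_i+r_j)·cross = 7·-52.0000 = -364.0000
edge 1: (6.5,0)→(17,15)  cross = 6.5·15 − 17·0 = 97.5000; (r_i+r_j)·cross = 23.5·97.5000 = 2291.2500
edge 2: (17,15)→(18,24)  cross = 17·24 − 18·15 = 138.0000; (r_i+r_j)·cross = 35·138.0000 = 4830.0000
edge 3: (18,24)→(19.5,39)  cross = 18·39 − 19.5·24 = 234.0000; (r_i+r_j)·cross = 37.5·234.0000 = 8775.0000
edge 4: (19.5,39)→(1.5,23)  cross = 19.5·23 − 1.5·39 = 390.0000; (r_i+r_j)·cross = 21·390.0000 = 8190.0000
edge 5: (1.5,23)→(0.5,8)  cross = 1.5·8 − 0.5·23 = 0.5000; (r_i+r_j)·cross = 2·0.5000 = 1.0000
Σcross = 808.0000 → A = |Σcross|/2 = 404.0000 mm²
Σ(r_i+r_j)·cross = 23723.2500 → first moment M = |Σ|/6 = 3953.8750
R_c = M/A = 3953.8750/404.0000 = 9.7868 mm
θ = 112° = 1.954769 rad
V = θ·R_c·A = 1.954769·9.7868·404.0000 = 7728.911 mm³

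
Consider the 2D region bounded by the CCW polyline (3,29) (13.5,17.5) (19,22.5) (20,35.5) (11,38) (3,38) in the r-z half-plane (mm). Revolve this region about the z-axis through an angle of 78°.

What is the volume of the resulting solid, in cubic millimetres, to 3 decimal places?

Volume = 4033.275 mm³

Profile (r,z), 6 vertices: (3,29) (13.5,17.5) (19,22.5) (20,35.5) (11,38) (3,38)
edge 0: (3,29)→(13.5,17.5)  cross = 3·17.5 − 13.5·29 = -339.0000; (r_i+r_j)·cross = 16.5·-339.0000 = -5593.5000
edge 1: (13.5,17.5)→(19,22.5)  cross = 13.5·22.5 − 19·17.5 = -28.7500; (r_i+r_j)·cross = 32.5·-28.7500 = -934.3750
edge 2: (19,22.5)→(20,35.5)  cross = 19·35.5 − 20·22.5 = 224.5000; (r_i+r_j)·cross = 39·224.5000 = 8755.5000
edge 3: (20,35.5)→(11,38)  cross = 20·38 − 11·35.5 = 369.5000; (r_i+r_j)·cross = 31·369.5000 = 11454.5000
edge 4: (11,38)→(3,38)  cross = 11·38 − 3·38 = 304.0000; (r_i+r_j)·cross = 14·304.0000 = 4256.0000
edge 5: (3,38)→(3,29)  cross = 3·29 − 3·38 = -27.0000; (r_i+r_j)·cross = 6·-27.0000 = -162.0000
Σcross = 503.2500 → A = |Σcross|/2 = 251.6250 mm²
Σ(r_i+r_j)·cross = 17776.1250 → first moment M = |Σ|/6 = 2962.6875
R_c = M/A = 2962.6875/251.6250 = 11.7742 mm
θ = 78° = 1.361357 rad
V = θ·R_c·A = 1.361357·11.7742·251.6250 = 4033.275 mm³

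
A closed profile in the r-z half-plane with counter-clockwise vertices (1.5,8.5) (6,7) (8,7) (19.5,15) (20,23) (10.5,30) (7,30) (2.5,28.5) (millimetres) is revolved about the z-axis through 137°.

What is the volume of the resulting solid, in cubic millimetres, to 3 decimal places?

Volume = 7484.445 mm³

Profile (r,z), 8 vertices: (1.5,8.5) (6,7) (8,7) (19.5,15) (20,23) (10.5,30) (7,30) (2.5,28.5)
edge 0: (1.5,8.5)→(6,7)  cross = 1.5·7 − 6·8.5 = -40.5000; (r_i+r_j)·cross = 7.5·-40.5000 = -303.7500
edge 1: (6,7)→(8,7)  cross = 6·7 − 8·7 = -14.0000; (r_i+r_j)·cross = 14·-14.0000 = -196.0000
edge 2: (8,7)→(19.5,15)  cross = 8·15 − 19.5·7 = -16.5000; (r_i+r_j)·cross = 27.5·-16.5000 = -453.7500
edge 3: (19.5,15)→(20,23)  cross = 19.5·23 − 20·15 = 148.5000; (r_i+r_j)·cross = 39.5·148.5000 = 5865.7500
edge 4: (20,23)→(10.5,30)  cross = 20·30 − 10.5·23 = 358.5000; (r_i+r_j)·cross = 30.5·358.5000 = 10934.2500
edge 5: (10.5,30)→(7,30)  cross = 10.5·30 − 7·30 = 105.0000; (r_i+r_j)·cross = 17.5·105.0000 = 1837.5000
edge 6: (7,30)→(2.5,28.5)  cross = 7·28.5 − 2.5·30 = 124.5000; (r_i+r_j)·cross = 9.5·124.5000 = 1182.7500
edge 7: (2.5,28.5)→(1.5,8.5)  cross = 2.5·8.5 − 1.5·28.5 = -21.5000; (r_i+r_j)·cross = 4·-21.5000 = -86.0000
Σcross = 644.0000 → A = |Σcross|/2 = 322.0000 mm²
Σ(r_i+r_j)·cross = 18780.7500 → first moment M = |Σ|/6 = 3130.1250
R_c = M/A = 3130.1250/322.0000 = 9.7209 mm
θ = 137° = 2.391101 rad
V = θ·R_c·A = 2.391101·9.7209·322.0000 = 7484.445 mm³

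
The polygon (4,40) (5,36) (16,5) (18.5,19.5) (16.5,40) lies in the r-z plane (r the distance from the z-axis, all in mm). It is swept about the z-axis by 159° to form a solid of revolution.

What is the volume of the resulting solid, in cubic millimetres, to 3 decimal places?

Profile (r,z), 5 vertices: (4,40) (5,36) (16,5) (18.5,19.5) (16.5,40)
edge 0: (4,40)→(5,36)  cross = 4·36 − 5·40 = -56.0000; (r_i+r_j)·cross = 9·-56.0000 = -504.0000
edge 1: (5,36)→(16,5)  cross = 5·5 − 16·36 = -551.0000; (r_i+r_j)·cross = 21·-551.0000 = -11571.0000
edge 2: (16,5)→(18.5,19.5)  cross = 16·19.5 − 18.5·5 = 219.5000; (r_i+r_j)·cross = 34.5·219.5000 = 7572.7500
edge 3: (18.5,19.5)→(16.5,40)  cross = 18.5·40 − 16.5·19.5 = 418.2500; (r_i+r_j)·cross = 35·418.2500 = 14638.7500
edge 4: (16.5,40)→(4,40)  cross = 16.5·40 − 4·40 = 500.0000; (r_i+r_j)·cross = 20.5·500.0000 = 10250.0000
Σcross = 530.7500 → A = |Σcross|/2 = 265.3750 mm²
Σ(r_i+r_j)·cross = 20386.5000 → first moment M = |Σ|/6 = 3397.7500
R_c = M/A = 3397.7500/265.3750 = 12.8036 mm
θ = 159° = 2.775074 rad
V = θ·R_c·A = 2.775074·12.8036·265.3750 = 9429.006 mm³

Volume = 9429.006 mm³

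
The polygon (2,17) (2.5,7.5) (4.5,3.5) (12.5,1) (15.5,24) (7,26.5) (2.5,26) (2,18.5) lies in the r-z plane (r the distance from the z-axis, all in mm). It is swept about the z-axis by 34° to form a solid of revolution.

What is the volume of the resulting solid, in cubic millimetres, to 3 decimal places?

Volume = 1337.513 mm³

Profile (r,z), 8 vertices: (2,17) (2.5,7.5) (4.5,3.5) (12.5,1) (15.5,24) (7,26.5) (2.5,26) (2,18.5)
edge 0: (2,17)→(2.5,7.5)  cross = 2·7.5 − 2.5·17 = -27.5000; (r_i+r_j)·cross = 4.5·-27.5000 = -123.7500
edge 1: (2.5,7.5)→(4.5,3.5)  cross = 2.5·3.5 − 4.5·7.5 = -25.0000; (r_i+r_j)·cross = 7·-25.0000 = -175.0000
edge 2: (4.5,3.5)→(12.5,1)  cross = 4.5·1 − 12.5·3.5 = -39.2500; (r_i+r_j)·cross = 17·-39.2500 = -667.2500
edge 3: (12.5,1)→(15.5,24)  cross = 12.5·24 − 15.5·1 = 284.5000; (r_i+r_j)·cross = 28·284.5000 = 7966.0000
edge 4: (15.5,24)→(7,26.5)  cross = 15.5·26.5 − 7·24 = 242.7500; (r_i+r_j)·cross = 22.5·242.7500 = 5461.8750
edge 5: (7,26.5)→(2.5,26)  cross = 7·26 − 2.5·26.5 = 115.7500; (r_i+r_j)·cross = 9.5·115.7500 = 1099.6250
edge 6: (2.5,26)→(2,18.5)  cross = 2.5·18.5 − 2·26 = -5.7500; (r_i+r_j)·cross = 4.5·-5.7500 = -25.8750
edge 7: (2,18.5)→(2,17)  cross = 2·17 − 2·18.5 = -3.0000; (r_i+r_j)·cross = 4·-3.0000 = -12.0000
Σcross = 542.5000 → A = |Σcross|/2 = 271.2500 mm²
Σ(r_i+r_j)·cross = 13523.6250 → first moment M = |Σ|/6 = 2253.9375
R_c = M/A = 2253.9375/271.2500 = 8.3094 mm
θ = 34° = 0.593412 rad
V = θ·R_c·A = 0.593412·8.3094·271.2500 = 1337.513 mm³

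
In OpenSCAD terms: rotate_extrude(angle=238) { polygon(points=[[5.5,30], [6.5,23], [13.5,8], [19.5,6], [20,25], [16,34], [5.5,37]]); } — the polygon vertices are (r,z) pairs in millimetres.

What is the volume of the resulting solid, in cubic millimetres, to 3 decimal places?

Profile (r,z), 7 vertices: (5.5,30) (6.5,23) (13.5,8) (19.5,6) (20,25) (16,34) (5.5,37)
edge 0: (5.5,30)→(6.5,23)  cross = 5.5·23 − 6.5·30 = -68.5000; (r_i+r_j)·cross = 12·-68.5000 = -822.0000
edge 1: (6.5,23)→(13.5,8)  cross = 6.5·8 − 13.5·23 = -258.5000; (r_i+r_j)·cross = 20·-258.5000 = -5170.0000
edge 2: (13.5,8)→(19.5,6)  cross = 13.5·6 − 19.5·8 = -75.0000; (r_i+r_j)·cross = 33·-75.0000 = -2475.0000
edge 3: (19.5,6)→(20,25)  cross = 19.5·25 − 20·6 = 367.5000; (r_i+r_j)·cross = 39.5·367.5000 = 14516.2500
edge 4: (20,25)→(16,34)  cross = 20·34 − 16·25 = 280.0000; (r_i+r_j)·cross = 36·280.0000 = 10080.0000
edge 5: (16,34)→(5.5,37)  cross = 16·37 − 5.5·34 = 405.0000; (r_i+r_j)·cross = 21.5·405.0000 = 8707.5000
edge 6: (5.5,37)→(5.5,30)  cross = 5.5·30 − 5.5·37 = -38.5000; (r_i+r_j)·cross = 11·-38.5000 = -423.5000
Σcross = 612.0000 → A = |Σcross|/2 = 306.0000 mm²
Σ(r_i+r_j)·cross = 24413.2500 → first moment M = |Σ|/6 = 4068.8750
R_c = M/A = 4068.8750/306.0000 = 13.2970 mm
θ = 238° = 4.153884 rad
V = θ·R_c·A = 4.153884·13.2970·306.0000 = 16901.633 mm³

Volume = 16901.633 mm³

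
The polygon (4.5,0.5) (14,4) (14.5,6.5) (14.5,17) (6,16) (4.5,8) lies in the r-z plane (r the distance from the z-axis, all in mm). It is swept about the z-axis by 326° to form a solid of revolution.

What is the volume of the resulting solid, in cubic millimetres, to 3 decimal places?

Profile (r,z), 6 vertices: (4.5,0.5) (14,4) (14.5,6.5) (14.5,17) (6,16) (4.5,8)
edge 0: (4.5,0.5)→(14,4)  cross = 4.5·4 − 14·0.5 = 11.0000; (r_i+r_j)·cross = 18.5·11.0000 = 203.5000
edge 1: (14,4)→(14.5,6.5)  cross = 14·6.5 − 14.5·4 = 33.0000; (r_i+r_j)·cross = 28.5·33.0000 = 940.5000
edge 2: (14.5,6.5)→(14.5,17)  cross = 14.5·17 − 14.5·6.5 = 152.2500; (r_i+r_j)·cross = 29·152.2500 = 4415.2500
edge 3: (14.5,17)→(6,16)  cross = 14.5·16 − 6·17 = 130.0000; (r_i+r_j)·cross = 20.5·130.0000 = 2665.0000
edge 4: (6,16)→(4.5,8)  cross = 6·8 − 4.5·16 = -24.0000; (r_i+r_j)·cross = 10.5·-24.0000 = -252.0000
edge 5: (4.5,8)→(4.5,0.5)  cross = 4.5·0.5 − 4.5·8 = -33.7500; (r_i+r_j)·cross = 9·-33.7500 = -303.7500
Σcross = 268.5000 → A = |Σcross|/2 = 134.2500 mm²
Σ(r_i+r_j)·cross = 7668.5000 → first moment M = |Σ|/6 = 1278.0833
R_c = M/A = 1278.0833/134.2500 = 9.5202 mm
θ = 326° = 5.689773 rad
V = θ·R_c·A = 5.689773·9.5202·134.2500 = 7272.005 mm³

Volume = 7272.005 mm³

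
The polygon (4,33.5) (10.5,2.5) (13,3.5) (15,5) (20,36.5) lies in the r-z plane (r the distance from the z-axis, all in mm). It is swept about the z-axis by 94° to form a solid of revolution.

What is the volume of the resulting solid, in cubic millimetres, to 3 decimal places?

Volume = 6489.431 mm³

Profile (r,z), 5 vertices: (4,33.5) (10.5,2.5) (13,3.5) (15,5) (20,36.5)
edge 0: (4,33.5)→(10.5,2.5)  cross = 4·2.5 − 10.5·33.5 = -341.7500; (r_i+r_j)·cross = 14.5·-341.7500 = -4955.3750
edge 1: (10.5,2.5)→(13,3.5)  cross = 10.5·3.5 − 13·2.5 = 4.2500; (r_i+r_j)·cross = 23.5·4.2500 = 99.8750
edge 2: (13,3.5)→(15,5)  cross = 13·5 − 15·3.5 = 12.5000; (r_i+r_j)·cross = 28·12.5000 = 350.0000
edge 3: (15,5)→(20,36.5)  cross = 15·36.5 − 20·5 = 447.5000; (r_i+r_j)·cross = 35·447.5000 = 15662.5000
edge 4: (20,36.5)→(4,33.5)  cross = 20·33.5 − 4·36.5 = 524.0000; (r_i+r_j)·cross = 24·524.0000 = 12576.0000
Σcross = 646.5000 → A = |Σcross|/2 = 323.2500 mm²
Σ(r_i+r_j)·cross = 23733.0000 → first moment M = |Σ|/6 = 3955.5000
R_c = M/A = 3955.5000/323.2500 = 12.2367 mm
θ = 94° = 1.640609 rad
V = θ·R_c·A = 1.640609·12.2367·323.2500 = 6489.431 mm³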